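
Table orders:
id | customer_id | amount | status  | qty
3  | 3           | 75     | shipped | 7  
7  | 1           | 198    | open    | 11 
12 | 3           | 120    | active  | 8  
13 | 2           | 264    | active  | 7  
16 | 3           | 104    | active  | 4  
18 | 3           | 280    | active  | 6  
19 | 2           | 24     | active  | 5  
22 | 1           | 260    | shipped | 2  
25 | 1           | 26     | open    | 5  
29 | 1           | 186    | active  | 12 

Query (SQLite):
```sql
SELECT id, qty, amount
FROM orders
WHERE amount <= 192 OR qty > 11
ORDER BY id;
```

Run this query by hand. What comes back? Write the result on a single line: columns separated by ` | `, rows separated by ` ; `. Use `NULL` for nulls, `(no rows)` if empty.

3 | 7 | 75 ; 12 | 8 | 120 ; 16 | 4 | 104 ; 19 | 5 | 24 ; 25 | 5 | 26 ; 29 | 12 | 186

amount <= 192: ids {3, 12, 16, 19, 25, 29}
qty > 11: ids {29}
Combine with OR.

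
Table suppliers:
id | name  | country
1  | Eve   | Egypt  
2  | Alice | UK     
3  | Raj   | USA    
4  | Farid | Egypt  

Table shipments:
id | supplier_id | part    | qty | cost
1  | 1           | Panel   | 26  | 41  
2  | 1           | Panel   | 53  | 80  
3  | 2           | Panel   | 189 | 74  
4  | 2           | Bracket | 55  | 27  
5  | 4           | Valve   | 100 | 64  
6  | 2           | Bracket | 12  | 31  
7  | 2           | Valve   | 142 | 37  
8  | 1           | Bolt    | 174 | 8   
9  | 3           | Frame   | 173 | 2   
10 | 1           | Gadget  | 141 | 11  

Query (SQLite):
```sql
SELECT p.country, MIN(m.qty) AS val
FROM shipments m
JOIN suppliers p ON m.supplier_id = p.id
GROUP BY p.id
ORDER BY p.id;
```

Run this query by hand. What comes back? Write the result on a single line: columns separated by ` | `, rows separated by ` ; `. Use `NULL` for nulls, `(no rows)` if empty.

Join each shipments row to its suppliers via supplier_id.
Group joined rows by suppliers.id; compute MIN(m.qty) per group.
  1: ids {1, 2, 8, 10} → MIN(m.qty)=26
  2: ids {3, 4, 6, 7} → MIN(m.qty)=12
  3: ids {9} → MIN(m.qty)=173
  4: ids {5} → MIN(m.qty)=100

Egypt | 26 ; UK | 12 ; USA | 173 ; Egypt | 100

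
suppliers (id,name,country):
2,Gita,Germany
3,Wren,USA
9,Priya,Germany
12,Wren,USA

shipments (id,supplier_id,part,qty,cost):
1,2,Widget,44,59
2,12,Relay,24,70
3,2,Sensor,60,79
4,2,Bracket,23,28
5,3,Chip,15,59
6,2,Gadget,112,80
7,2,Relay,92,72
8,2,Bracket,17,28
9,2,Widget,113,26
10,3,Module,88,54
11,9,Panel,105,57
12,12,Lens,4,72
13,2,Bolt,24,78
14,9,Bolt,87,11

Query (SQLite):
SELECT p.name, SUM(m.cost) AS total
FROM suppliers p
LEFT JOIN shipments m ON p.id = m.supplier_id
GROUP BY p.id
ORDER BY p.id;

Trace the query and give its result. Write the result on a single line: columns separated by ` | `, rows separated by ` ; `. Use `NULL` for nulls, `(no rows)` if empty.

Gita | 450 ; Wren | 113 ; Priya | 68 ; Wren | 142

LEFT JOIN keeps every suppliers row; unmatched ones get NULL for shipments columns.
Group by suppliers.id and compute SUM(m.cost). SUM over an all-NULL group is NULL.
  2: ids {1, 3, 4, 6, 7, 8, 9, 13} → SUM(m.cost)=450
  3: ids {5, 10} → SUM(m.cost)=113
  9: ids {11, 14} → SUM(m.cost)=68
  12: ids {2, 12} → SUM(m.cost)=142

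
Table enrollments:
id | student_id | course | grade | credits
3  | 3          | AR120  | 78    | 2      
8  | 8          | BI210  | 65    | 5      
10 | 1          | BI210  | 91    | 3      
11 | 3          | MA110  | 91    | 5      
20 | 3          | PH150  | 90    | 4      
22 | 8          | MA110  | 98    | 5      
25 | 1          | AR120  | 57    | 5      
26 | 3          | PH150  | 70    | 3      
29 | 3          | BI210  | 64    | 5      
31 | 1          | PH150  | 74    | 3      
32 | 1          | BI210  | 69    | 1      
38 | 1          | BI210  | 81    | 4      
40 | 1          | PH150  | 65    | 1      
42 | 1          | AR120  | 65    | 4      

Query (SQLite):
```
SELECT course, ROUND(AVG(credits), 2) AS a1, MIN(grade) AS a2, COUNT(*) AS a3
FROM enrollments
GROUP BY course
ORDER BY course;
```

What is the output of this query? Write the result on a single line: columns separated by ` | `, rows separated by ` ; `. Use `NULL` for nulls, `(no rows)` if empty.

AR120 | 3.67 | 57 | 3 ; BI210 | 3.6 | 64 | 5 ; MA110 | 5 | 91 | 2 ; PH150 | 2.75 | 65 | 4

Group enrollments by course.
Per group compute: ROUND(AVG(credits), 2), MIN(grade), COUNT(*).
  AR120: ids {3, 25, 42} → ROUND(AVG(credits), 2)=3.67, MIN(grade)=57, COUNT(*)=3
  BI210: ids {8, 10, 29, 32, 38} → ROUND(AVG(credits), 2)=3.6, MIN(grade)=64, COUNT(*)=5
  MA110: ids {11, 22} → ROUND(AVG(credits), 2)=5, MIN(grade)=91, COUNT(*)=2
  PH150: ids {20, 26, 31, 40} → ROUND(AVG(credits), 2)=2.75, MIN(grade)=65, COUNT(*)=4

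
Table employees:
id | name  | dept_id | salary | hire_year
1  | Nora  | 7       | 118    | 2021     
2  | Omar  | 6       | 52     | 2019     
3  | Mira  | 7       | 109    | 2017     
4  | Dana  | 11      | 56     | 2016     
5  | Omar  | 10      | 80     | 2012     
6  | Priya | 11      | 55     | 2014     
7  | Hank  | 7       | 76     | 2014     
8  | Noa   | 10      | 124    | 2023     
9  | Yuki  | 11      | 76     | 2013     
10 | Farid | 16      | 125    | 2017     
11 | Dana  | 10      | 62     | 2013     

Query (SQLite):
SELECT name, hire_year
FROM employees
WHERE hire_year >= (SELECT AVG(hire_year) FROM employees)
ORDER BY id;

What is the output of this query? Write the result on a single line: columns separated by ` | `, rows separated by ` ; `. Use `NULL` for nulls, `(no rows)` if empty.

Scalar subquery: AVG(hire_year) over all employees rows = 2016.272727 (≈; comparison uses full precision).
Keep rows where hire_year >= that value.

Nora | 2021 ; Omar | 2019 ; Mira | 2017 ; Noa | 2023 ; Farid | 2017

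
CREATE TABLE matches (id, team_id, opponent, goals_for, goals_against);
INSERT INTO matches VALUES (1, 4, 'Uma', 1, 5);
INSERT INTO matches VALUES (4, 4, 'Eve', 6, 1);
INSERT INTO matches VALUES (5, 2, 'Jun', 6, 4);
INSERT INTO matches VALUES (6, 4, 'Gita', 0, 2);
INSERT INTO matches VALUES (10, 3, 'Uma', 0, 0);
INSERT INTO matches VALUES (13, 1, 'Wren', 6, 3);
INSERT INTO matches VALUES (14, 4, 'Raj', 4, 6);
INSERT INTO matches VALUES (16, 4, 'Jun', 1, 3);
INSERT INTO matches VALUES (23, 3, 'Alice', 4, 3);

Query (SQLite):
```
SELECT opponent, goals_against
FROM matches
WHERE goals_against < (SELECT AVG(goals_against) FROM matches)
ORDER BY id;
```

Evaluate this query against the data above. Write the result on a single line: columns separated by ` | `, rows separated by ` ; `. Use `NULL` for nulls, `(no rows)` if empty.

Eve | 1 ; Gita | 2 ; Uma | 0

Scalar subquery: AVG(goals_against) over all matches rows = 3.0.
Keep rows where goals_against < that value.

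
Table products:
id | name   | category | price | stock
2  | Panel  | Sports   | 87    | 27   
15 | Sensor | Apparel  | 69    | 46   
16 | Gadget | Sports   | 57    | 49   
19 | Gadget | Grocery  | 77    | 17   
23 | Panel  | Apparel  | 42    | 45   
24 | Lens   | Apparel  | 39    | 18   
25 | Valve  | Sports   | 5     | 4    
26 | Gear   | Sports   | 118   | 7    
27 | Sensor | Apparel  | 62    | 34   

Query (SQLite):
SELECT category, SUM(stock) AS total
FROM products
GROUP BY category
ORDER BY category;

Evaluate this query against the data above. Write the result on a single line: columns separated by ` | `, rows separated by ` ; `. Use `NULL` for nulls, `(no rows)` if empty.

Apparel | 143 ; Grocery | 17 ; Sports | 87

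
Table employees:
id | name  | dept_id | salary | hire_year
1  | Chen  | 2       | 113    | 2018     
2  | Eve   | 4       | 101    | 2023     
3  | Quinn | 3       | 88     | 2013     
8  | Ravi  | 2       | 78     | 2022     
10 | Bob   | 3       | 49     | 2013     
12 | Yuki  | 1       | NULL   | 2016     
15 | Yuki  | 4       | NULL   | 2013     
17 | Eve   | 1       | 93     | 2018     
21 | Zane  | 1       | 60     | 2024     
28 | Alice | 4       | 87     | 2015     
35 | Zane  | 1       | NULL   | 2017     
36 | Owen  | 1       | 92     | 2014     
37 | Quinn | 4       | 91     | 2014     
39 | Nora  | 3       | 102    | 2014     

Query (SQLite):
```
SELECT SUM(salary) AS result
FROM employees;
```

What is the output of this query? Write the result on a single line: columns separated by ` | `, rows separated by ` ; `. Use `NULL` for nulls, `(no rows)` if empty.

954

All salary values: [113, 101, 88, 78, 49, NULL, NULL, 93, 60, 87, NULL, 92, 91, 102].
SUM of non-NULL values = 954.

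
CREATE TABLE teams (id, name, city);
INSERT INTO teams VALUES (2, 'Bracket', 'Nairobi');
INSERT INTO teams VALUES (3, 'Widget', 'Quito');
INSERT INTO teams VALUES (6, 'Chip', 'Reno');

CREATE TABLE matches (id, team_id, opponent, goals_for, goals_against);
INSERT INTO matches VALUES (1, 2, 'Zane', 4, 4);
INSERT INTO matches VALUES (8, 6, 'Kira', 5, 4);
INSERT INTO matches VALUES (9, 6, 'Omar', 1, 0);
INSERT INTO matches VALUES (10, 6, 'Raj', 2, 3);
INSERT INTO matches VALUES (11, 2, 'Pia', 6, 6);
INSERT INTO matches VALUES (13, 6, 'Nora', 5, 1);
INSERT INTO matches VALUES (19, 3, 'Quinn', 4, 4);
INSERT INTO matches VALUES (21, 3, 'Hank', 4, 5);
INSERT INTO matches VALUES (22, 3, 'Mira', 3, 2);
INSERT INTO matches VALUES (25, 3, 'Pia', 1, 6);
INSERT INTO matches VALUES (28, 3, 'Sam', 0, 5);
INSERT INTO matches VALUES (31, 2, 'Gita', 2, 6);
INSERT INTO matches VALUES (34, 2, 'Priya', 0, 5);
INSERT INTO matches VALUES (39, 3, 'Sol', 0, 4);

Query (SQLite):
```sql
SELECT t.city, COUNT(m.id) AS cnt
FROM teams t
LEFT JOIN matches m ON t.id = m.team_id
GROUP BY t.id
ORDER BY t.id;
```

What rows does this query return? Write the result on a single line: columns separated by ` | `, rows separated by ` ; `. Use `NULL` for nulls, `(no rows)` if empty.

LEFT JOIN keeps every teams row; unmatched ones get NULL for matches columns.
Group by teams.id and compute COUNT(m.id). COUNT(col) of an all-NULL group is 0.
  2: ids {1, 11, 31, 34} → COUNT(m.id)=4
  3: ids {19, 21, 22, 25, 28, 39} → COUNT(m.id)=6
  6: ids {8, 9, 10, 13} → COUNT(m.id)=4

Nairobi | 4 ; Quito | 6 ; Reno | 4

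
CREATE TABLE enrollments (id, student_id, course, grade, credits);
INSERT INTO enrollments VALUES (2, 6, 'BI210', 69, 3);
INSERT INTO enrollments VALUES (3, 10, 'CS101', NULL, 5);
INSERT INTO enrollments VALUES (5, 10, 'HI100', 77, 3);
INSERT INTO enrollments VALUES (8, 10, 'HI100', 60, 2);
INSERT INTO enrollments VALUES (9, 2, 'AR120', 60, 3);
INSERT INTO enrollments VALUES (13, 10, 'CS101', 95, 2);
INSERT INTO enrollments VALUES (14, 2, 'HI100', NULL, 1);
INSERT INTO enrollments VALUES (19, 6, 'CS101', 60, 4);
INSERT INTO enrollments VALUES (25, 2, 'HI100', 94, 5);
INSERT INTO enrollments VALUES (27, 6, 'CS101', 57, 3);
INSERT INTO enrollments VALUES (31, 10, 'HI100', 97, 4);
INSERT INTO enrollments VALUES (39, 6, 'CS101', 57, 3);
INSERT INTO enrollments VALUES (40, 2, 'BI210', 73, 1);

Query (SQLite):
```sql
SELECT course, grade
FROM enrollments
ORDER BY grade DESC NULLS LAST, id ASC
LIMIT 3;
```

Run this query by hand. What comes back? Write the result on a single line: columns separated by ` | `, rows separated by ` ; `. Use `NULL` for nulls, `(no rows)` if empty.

HI100 | 97 ; CS101 | 95 ; HI100 | 94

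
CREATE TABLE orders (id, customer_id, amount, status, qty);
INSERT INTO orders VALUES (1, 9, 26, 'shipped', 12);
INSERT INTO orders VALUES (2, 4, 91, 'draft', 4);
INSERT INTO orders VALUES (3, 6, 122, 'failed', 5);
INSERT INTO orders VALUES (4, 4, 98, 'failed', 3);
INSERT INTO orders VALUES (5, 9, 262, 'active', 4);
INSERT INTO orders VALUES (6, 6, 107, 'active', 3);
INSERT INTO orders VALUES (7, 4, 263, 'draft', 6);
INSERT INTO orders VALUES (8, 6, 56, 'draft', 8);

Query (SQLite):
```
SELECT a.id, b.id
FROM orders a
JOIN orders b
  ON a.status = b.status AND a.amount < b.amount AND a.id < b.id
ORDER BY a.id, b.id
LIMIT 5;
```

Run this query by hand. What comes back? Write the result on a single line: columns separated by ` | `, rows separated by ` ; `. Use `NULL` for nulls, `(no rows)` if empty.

2 | 7

Pairs (a,b) with same status, a.amount < b.amount, a.id < b.id.
status groups: active:{5,6} draft:{2,7,8} failed:{3,4} shipped:{1}
Ordered by (a.id, b.id); first 5.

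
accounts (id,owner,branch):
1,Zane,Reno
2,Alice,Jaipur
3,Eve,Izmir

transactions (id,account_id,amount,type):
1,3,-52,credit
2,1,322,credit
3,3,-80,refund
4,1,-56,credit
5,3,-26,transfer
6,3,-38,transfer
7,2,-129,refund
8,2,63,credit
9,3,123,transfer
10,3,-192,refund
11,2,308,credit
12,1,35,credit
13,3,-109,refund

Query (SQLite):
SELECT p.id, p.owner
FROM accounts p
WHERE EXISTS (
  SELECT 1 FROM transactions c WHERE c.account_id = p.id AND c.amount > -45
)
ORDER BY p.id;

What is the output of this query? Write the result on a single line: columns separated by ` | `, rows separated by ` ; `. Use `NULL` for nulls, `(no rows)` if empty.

For each accounts row, check whether any transactions with matching account_id has amount > -45.
Keep rows where that is true.

1 | Zane ; 2 | Alice ; 3 | Eve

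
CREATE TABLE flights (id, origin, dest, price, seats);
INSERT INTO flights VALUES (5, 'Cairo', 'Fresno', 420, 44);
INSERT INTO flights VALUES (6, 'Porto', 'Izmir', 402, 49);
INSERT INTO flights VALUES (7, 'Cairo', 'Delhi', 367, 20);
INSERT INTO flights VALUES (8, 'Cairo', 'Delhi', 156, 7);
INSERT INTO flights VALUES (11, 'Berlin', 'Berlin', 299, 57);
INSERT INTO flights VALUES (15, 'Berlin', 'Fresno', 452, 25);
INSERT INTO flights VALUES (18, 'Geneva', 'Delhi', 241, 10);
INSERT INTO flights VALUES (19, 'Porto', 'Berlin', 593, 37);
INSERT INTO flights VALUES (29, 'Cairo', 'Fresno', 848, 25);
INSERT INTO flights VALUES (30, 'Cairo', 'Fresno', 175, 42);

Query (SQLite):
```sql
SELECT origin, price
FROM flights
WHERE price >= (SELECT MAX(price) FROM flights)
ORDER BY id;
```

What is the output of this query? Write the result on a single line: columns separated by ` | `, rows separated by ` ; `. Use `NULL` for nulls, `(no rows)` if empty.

Scalar subquery: MAX(price) over all flights rows = 848.
Keep rows where price >= that value.

Cairo | 848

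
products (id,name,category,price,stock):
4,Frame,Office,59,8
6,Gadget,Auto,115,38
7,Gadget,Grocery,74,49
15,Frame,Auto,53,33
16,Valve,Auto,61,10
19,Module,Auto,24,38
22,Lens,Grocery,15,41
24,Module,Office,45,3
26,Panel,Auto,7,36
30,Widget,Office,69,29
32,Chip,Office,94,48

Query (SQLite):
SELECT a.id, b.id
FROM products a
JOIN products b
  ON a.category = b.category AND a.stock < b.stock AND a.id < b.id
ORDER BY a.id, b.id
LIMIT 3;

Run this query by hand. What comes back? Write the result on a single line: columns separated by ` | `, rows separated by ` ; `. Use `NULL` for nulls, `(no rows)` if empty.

4 | 30 ; 4 | 32 ; 15 | 19

Pairs (a,b) with same category, a.stock < b.stock, a.id < b.id.
category groups: Auto:{6,15,16,19,26} Grocery:{7,22} Office:{4,24,30,32}
Ordered by (a.id, b.id); first 3.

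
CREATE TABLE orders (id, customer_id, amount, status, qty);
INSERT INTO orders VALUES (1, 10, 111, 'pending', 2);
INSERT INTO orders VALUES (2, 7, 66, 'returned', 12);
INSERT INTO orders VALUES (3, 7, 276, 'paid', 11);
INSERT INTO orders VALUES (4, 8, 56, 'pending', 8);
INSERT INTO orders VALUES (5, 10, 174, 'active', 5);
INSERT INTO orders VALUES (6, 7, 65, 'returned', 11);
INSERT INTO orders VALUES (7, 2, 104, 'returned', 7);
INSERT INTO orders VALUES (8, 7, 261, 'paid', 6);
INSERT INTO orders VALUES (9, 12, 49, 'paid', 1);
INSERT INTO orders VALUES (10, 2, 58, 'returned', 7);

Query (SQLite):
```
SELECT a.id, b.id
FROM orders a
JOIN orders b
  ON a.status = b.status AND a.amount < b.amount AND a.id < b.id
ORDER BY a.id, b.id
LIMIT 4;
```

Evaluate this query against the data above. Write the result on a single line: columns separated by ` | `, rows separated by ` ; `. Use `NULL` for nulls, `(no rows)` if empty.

2 | 7 ; 6 | 7

Pairs (a,b) with same status, a.amount < b.amount, a.id < b.id.
status groups: active:{5} paid:{3,8,9} pending:{1,4} returned:{2,6,7,10}
Ordered by (a.id, b.id); first 4.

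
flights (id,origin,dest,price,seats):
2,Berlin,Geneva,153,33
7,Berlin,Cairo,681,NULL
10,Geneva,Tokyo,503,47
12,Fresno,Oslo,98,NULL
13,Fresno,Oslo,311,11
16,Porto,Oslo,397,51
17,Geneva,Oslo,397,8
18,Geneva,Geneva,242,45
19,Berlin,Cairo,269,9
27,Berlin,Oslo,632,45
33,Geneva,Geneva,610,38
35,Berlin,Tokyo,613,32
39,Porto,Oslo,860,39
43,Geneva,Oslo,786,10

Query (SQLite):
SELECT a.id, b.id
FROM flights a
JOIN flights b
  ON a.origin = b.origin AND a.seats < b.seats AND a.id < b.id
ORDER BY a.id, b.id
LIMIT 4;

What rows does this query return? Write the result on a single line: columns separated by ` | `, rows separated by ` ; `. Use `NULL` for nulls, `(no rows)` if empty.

2 | 27 ; 17 | 18 ; 17 | 33 ; 17 | 43

Pairs (a,b) with same origin, a.seats < b.seats, a.id < b.id.
origin groups: Berlin:{2,7,19,27,35} Fresno:{12,13} Geneva:{10,17,18,33,43} Porto:{16,39}
Ordered by (a.id, b.id); first 4.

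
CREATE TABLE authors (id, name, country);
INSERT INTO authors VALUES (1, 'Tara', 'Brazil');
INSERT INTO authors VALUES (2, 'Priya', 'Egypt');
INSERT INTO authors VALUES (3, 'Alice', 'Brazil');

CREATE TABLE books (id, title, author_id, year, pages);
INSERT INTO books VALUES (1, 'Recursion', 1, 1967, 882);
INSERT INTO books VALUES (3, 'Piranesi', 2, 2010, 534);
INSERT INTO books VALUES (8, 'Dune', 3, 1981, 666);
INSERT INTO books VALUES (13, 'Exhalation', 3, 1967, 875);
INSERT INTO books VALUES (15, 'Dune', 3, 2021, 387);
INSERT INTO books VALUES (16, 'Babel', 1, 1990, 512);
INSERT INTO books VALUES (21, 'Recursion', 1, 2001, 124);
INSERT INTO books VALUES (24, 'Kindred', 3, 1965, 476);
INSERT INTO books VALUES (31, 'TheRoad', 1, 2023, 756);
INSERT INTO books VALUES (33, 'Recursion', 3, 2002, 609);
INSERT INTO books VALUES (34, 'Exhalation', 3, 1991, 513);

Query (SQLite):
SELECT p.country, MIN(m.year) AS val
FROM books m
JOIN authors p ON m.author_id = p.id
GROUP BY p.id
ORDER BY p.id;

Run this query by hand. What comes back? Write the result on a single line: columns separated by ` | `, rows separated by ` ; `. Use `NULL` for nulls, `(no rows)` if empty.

Brazil | 1967 ; Egypt | 2010 ; Brazil | 1965

Join each books row to its authors via author_id.
Group joined rows by authors.id; compute MIN(m.year) per group.
  1: ids {1, 16, 21, 31} → MIN(m.year)=1967
  2: ids {3} → MIN(m.year)=2010
  3: ids {8, 13, 15, 24, 33, 34} → MIN(m.year)=1965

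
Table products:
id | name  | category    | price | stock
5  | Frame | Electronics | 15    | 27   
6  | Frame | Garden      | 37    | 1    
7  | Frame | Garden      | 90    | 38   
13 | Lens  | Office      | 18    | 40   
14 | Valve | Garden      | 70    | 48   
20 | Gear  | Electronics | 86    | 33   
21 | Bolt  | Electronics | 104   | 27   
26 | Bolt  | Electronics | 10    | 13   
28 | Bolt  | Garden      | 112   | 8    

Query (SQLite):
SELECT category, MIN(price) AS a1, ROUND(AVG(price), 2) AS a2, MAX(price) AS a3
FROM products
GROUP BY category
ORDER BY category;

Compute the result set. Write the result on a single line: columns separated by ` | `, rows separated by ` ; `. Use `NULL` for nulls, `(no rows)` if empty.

Group products by category.
Per group compute: MIN(price), ROUND(AVG(price), 2), MAX(price).
  Electronics: ids {5, 20, 21, 26} → MIN(price)=10, ROUND(AVG(price), 2)=53.75, MAX(price)=104
  Garden: ids {6, 7, 14, 28} → MIN(price)=37, ROUND(AVG(price), 2)=77.25, MAX(price)=112
  Office: ids {13} → MIN(price)=18, ROUND(AVG(price), 2)=18, MAX(price)=18

Electronics | 10 | 53.75 | 104 ; Garden | 37 | 77.25 | 112 ; Office | 18 | 18 | 18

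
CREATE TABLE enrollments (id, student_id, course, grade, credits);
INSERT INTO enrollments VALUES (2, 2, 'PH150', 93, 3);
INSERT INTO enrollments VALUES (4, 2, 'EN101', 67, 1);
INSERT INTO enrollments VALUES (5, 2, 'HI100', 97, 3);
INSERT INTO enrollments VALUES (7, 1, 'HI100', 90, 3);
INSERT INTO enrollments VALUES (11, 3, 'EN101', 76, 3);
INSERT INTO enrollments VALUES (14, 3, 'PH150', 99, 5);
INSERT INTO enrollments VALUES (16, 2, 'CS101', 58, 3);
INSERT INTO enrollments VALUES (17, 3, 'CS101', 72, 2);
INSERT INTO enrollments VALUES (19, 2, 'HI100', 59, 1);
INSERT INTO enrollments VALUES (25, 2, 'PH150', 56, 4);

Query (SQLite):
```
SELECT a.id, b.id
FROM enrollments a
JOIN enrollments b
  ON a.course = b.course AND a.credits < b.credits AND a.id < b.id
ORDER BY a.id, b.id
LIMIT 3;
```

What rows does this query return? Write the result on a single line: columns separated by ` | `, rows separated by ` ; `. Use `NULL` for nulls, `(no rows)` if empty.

2 | 14 ; 2 | 25 ; 4 | 11

Pairs (a,b) with same course, a.credits < b.credits, a.id < b.id.
course groups: CS101:{16,17} EN101:{4,11} HI100:{5,7,19} PH150:{2,14,25}
Ordered by (a.id, b.id); first 3.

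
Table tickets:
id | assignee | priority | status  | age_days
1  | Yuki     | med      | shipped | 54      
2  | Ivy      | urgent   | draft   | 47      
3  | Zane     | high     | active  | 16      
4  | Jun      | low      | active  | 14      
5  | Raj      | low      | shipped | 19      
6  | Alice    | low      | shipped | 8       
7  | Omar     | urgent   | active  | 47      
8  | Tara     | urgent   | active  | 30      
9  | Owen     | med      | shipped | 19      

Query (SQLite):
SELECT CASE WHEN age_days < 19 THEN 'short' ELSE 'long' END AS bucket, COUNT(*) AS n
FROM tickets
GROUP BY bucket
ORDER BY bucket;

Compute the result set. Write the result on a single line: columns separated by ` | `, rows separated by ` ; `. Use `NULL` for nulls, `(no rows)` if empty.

long | 6 ; short | 3

Bucket rows by age_days < 19 → 'short' else 'long'; count each bucket.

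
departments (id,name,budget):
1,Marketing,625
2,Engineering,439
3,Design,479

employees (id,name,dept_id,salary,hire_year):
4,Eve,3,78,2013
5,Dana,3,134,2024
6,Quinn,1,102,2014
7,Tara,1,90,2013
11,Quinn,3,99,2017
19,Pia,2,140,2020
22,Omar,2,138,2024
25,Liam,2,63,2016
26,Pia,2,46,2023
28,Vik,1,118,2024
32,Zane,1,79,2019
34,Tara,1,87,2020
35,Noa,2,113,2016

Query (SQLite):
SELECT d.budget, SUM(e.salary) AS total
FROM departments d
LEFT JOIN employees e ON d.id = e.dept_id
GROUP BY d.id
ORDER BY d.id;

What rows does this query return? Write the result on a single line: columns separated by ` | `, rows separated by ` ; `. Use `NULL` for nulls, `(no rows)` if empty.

625 | 476 ; 439 | 500 ; 479 | 311

LEFT JOIN keeps every departments row; unmatched ones get NULL for employees columns.
Group by departments.id and compute SUM(e.salary). SUM over an all-NULL group is NULL.
  1: ids {6, 7, 28, 32, 34} → SUM(e.salary)=476
  2: ids {19, 22, 25, 26, 35} → SUM(e.salary)=500
  3: ids {4, 5, 11} → SUM(e.salary)=311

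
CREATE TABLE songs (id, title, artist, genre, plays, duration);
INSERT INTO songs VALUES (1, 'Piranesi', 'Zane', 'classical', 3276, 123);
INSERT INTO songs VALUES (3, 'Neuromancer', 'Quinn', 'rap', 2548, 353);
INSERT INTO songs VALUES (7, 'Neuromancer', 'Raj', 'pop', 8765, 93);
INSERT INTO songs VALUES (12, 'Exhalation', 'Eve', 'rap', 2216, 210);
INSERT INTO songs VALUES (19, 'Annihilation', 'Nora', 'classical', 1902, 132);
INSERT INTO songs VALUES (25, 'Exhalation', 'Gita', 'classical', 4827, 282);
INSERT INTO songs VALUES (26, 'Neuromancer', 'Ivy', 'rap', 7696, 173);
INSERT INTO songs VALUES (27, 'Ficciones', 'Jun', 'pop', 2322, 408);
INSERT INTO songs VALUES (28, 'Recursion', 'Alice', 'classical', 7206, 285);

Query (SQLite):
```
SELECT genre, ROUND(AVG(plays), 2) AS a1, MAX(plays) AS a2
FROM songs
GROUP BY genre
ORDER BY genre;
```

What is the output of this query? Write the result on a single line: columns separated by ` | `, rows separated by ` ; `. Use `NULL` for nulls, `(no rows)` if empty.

classical | 4302.75 | 7206 ; pop | 5543.5 | 8765 ; rap | 4153.33 | 7696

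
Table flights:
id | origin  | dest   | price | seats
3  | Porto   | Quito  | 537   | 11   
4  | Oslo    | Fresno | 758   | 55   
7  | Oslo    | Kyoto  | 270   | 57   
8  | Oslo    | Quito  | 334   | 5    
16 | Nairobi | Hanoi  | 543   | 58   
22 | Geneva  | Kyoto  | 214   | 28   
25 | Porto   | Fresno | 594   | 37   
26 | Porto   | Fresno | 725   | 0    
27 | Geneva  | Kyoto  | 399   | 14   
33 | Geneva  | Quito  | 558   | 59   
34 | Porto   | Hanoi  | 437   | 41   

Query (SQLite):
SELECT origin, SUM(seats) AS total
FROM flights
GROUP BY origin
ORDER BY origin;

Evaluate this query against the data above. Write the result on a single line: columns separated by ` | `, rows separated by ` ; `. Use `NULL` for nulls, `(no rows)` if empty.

Geneva | 101 ; Nairobi | 58 ; Oslo | 117 ; Porto | 89

Partition flights by origin; compute SUM(seats) within each group.
  Geneva: ids {22, 27, 33} → SUM(seats)=101
  Nairobi: ids {16} → SUM(seats)=58
  Oslo: ids {4, 7, 8} → SUM(seats)=117
  Porto: ids {3, 25, 26, 34} → SUM(seats)=89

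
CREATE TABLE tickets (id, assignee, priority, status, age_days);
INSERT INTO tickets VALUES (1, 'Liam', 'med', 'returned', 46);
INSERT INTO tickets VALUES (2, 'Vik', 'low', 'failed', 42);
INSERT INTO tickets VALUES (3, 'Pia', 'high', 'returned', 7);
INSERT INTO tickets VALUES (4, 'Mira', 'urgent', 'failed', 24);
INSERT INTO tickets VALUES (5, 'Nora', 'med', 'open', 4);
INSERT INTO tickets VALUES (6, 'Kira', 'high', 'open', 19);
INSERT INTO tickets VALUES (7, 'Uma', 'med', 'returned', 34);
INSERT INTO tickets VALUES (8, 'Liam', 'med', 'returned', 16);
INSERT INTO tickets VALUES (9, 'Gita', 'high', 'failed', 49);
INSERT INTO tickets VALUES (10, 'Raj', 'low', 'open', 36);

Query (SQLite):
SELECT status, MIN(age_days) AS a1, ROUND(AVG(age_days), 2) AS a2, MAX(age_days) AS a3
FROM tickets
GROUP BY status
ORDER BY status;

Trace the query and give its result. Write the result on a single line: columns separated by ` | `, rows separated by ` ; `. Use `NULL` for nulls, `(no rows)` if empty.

Group tickets by status.
Per group compute: MIN(age_days), ROUND(AVG(age_days), 2), MAX(age_days).
  failed: ids {2, 4, 9} → MIN(age_days)=24, ROUND(AVG(age_days), 2)=38.33, MAX(age_days)=49
  open: ids {5, 6, 10} → MIN(age_days)=4, ROUND(AVG(age_days), 2)=19.67, MAX(age_days)=36
  returned: ids {1, 3, 7, 8} → MIN(age_days)=7, ROUND(AVG(age_days), 2)=25.75, MAX(age_days)=46

failed | 24 | 38.33 | 49 ; open | 4 | 19.67 | 36 ; returned | 7 | 25.75 | 46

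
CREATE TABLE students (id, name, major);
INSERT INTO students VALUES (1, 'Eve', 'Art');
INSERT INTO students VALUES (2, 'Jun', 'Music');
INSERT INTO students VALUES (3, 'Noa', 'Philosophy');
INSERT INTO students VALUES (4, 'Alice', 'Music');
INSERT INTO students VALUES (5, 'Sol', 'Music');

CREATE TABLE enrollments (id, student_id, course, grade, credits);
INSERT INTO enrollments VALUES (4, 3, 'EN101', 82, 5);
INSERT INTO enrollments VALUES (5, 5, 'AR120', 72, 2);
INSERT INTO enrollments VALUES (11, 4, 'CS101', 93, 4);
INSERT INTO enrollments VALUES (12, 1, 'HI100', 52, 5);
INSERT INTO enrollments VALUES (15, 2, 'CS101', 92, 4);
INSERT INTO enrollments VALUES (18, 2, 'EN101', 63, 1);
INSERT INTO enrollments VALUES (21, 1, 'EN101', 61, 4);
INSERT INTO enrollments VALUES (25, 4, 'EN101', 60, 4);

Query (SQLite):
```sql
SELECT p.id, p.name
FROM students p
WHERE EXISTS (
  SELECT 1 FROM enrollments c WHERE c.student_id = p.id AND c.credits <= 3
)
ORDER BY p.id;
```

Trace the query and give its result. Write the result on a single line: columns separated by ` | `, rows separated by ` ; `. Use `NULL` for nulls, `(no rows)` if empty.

2 | Jun ; 5 | Sol

For each students row, check whether any enrollments with matching student_id has credits <= 3.
Keep rows where that is true.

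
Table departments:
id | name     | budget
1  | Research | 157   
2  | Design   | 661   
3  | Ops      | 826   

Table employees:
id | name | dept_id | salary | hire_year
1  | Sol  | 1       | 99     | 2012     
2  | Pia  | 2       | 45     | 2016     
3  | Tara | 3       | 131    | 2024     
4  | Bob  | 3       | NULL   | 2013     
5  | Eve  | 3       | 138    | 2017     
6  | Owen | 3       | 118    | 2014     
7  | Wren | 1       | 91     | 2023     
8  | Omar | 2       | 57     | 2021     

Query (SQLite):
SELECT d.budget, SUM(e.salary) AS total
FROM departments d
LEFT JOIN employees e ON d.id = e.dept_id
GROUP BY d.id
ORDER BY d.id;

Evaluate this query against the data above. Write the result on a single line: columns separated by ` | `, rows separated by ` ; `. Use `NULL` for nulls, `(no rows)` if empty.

LEFT JOIN keeps every departments row; unmatched ones get NULL for employees columns.
Group by departments.id and compute SUM(e.salary). SUM over an all-NULL group is NULL.
  1: ids {1, 7} → SUM(e.salary)=190
  2: ids {2, 8} → SUM(e.salary)=102
  3: ids {3, 4, 5, 6} → SUM(e.salary)=387

157 | 190 ; 661 | 102 ; 826 | 387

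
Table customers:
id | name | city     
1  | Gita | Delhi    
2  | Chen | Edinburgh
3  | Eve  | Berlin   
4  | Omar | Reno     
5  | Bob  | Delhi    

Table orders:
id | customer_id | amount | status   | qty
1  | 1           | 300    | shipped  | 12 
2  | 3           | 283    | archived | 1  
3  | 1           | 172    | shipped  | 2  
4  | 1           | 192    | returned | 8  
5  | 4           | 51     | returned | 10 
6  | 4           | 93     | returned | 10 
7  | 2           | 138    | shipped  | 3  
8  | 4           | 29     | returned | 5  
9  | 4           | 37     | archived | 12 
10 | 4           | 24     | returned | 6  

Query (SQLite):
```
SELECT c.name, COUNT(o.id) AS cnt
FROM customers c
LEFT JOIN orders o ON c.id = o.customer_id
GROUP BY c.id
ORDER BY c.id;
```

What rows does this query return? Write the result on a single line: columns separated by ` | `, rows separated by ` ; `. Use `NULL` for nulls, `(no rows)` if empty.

Gita | 3 ; Chen | 1 ; Eve | 1 ; Omar | 5 ; Bob | 0

LEFT JOIN keeps every customers row; unmatched ones get NULL for orders columns.
Group by customers.id and compute COUNT(o.id). COUNT(col) of an all-NULL group is 0.
  1: ids {1, 3, 4} → COUNT(o.id)=3
  2: ids {7} → COUNT(o.id)=1
  3: ids {2} → COUNT(o.id)=1
  4: ids {5, 6, 8, 9, 10} → COUNT(o.id)=5
  5: ids {—} → COUNT(o.id)=0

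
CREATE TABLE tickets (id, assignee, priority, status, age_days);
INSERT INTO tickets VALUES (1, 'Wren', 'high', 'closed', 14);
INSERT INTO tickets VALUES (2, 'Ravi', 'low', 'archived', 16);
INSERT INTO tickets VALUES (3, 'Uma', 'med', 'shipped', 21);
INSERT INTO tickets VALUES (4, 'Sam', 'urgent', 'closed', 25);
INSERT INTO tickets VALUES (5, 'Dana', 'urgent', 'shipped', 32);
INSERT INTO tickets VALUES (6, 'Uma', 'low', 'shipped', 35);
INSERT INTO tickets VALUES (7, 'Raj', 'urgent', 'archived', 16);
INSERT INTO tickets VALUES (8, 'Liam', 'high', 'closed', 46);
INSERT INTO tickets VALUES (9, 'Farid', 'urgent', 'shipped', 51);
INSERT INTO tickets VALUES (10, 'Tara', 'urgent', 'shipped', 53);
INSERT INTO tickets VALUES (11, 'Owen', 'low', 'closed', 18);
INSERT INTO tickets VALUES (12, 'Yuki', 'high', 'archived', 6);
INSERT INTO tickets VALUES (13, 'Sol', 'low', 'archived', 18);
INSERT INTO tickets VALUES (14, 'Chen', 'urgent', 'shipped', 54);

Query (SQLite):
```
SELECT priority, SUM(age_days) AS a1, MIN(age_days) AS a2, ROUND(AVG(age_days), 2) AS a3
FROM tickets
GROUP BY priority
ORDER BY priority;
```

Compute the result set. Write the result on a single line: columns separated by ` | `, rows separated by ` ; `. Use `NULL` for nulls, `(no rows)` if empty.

high | 66 | 6 | 22 ; low | 87 | 16 | 21.75 ; med | 21 | 21 | 21 ; urgent | 231 | 16 | 38.5

Group tickets by priority.
Per group compute: SUM(age_days), MIN(age_days), ROUND(AVG(age_days), 2).
  high: ids {1, 8, 12} → SUM(age_days)=66, MIN(age_days)=6, ROUND(AVG(age_days), 2)=22
  low: ids {2, 6, 11, 13} → SUM(age_days)=87, MIN(age_days)=16, ROUND(AVG(age_days), 2)=21.75
  med: ids {3} → SUM(age_days)=21, MIN(age_days)=21, ROUND(AVG(age_days), 2)=21
  urgent: ids {4, 5, 7, 9, 10, 14} → SUM(age_days)=231, MIN(age_days)=16, ROUND(AVG(age_days), 2)=38.5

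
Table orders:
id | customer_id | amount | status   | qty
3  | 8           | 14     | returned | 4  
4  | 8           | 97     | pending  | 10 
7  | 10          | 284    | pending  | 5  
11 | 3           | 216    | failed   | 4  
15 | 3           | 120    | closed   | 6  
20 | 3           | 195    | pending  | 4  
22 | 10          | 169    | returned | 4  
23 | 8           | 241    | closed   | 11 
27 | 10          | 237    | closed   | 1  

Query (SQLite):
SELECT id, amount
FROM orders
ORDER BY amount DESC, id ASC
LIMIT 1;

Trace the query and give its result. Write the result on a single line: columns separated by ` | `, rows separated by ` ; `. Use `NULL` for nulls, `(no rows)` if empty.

7 | 284

Sort by amount desc, tiebreak id asc: (284, id=7), (241, id=23), (237, id=27), (216, id=11) …. Take first 1.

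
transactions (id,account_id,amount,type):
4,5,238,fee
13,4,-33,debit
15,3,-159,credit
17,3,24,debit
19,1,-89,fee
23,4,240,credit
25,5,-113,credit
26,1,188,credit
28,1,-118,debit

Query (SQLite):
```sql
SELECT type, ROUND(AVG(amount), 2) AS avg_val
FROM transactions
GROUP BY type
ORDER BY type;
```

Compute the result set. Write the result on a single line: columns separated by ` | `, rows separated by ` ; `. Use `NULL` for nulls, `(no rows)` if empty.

Partition transactions by type; compute ROUND(AVG(amount), 2) within each group.
  credit: ids {15, 23, 25, 26} → ROUND(AVG(amount), 2)=39
  debit: ids {13, 17, 28} → ROUND(AVG(amount), 2)=-42.33
  fee: ids {4, 19} → ROUND(AVG(amount), 2)=74.5

credit | 39 ; debit | -42.33 ; fee | 74.5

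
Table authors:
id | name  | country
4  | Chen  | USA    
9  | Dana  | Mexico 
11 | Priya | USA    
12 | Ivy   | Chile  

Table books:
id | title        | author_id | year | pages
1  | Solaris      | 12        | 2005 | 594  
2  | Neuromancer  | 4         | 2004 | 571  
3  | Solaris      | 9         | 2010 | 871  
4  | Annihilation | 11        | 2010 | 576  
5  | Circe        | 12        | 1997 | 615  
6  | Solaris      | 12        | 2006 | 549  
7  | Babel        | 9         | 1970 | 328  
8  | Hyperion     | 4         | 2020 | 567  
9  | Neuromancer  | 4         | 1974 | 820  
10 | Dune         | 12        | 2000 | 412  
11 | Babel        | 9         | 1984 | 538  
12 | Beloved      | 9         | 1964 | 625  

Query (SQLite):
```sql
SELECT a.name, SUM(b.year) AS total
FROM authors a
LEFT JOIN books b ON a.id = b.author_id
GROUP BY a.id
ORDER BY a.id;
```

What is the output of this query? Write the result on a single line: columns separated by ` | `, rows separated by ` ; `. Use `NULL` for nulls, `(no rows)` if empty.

Chen | 5998 ; Dana | 7928 ; Priya | 2010 ; Ivy | 8008

LEFT JOIN keeps every authors row; unmatched ones get NULL for books columns.
Group by authors.id and compute SUM(b.year). SUM over an all-NULL group is NULL.
  4: ids {2, 8, 9} → SUM(b.year)=5998
  9: ids {3, 7, 11, 12} → SUM(b.year)=7928
  11: ids {4} → SUM(b.year)=2010
  12: ids {1, 5, 6, 10} → SUM(b.year)=8008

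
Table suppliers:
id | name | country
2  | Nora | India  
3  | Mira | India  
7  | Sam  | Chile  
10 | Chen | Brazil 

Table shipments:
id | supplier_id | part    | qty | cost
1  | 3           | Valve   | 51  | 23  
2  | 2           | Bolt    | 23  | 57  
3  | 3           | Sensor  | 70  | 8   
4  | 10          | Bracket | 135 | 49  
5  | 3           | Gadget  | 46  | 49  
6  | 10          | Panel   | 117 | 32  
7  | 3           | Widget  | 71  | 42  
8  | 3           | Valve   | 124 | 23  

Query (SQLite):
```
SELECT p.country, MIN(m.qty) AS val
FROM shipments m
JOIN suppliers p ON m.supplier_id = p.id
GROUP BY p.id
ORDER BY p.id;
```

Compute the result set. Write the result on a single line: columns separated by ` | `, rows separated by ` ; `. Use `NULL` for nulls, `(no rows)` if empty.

Join each shipments row to its suppliers via supplier_id.
Group joined rows by suppliers.id; compute MIN(m.qty) per group.
  2: ids {2} → MIN(m.qty)=23
  3: ids {1, 3, 5, 7, 8} → MIN(m.qty)=46
  10: ids {4, 6} → MIN(m.qty)=117

India | 23 ; India | 46 ; Brazil | 117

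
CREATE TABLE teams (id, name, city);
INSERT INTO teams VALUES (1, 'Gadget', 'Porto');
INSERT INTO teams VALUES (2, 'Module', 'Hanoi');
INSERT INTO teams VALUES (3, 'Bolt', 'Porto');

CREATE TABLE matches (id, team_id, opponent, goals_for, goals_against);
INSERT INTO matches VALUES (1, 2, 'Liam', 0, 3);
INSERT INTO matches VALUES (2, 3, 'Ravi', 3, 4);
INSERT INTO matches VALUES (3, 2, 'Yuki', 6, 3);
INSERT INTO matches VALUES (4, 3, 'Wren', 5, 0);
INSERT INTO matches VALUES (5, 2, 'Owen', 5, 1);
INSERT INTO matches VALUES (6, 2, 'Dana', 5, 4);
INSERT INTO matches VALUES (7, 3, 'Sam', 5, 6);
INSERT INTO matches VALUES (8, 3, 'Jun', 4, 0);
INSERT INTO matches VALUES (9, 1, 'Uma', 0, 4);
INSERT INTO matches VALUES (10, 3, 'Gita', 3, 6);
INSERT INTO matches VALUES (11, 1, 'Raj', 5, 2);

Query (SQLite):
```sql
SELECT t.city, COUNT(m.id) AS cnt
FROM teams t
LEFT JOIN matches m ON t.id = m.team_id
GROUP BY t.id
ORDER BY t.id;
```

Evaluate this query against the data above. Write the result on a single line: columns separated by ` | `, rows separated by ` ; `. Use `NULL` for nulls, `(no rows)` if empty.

LEFT JOIN keeps every teams row; unmatched ones get NULL for matches columns.
Group by teams.id and compute COUNT(m.id). COUNT(col) of an all-NULL group is 0.
  1: ids {9, 11} → COUNT(m.id)=2
  2: ids {1, 3, 5, 6} → COUNT(m.id)=4
  3: ids {2, 4, 7, 8, 10} → COUNT(m.id)=5

Porto | 2 ; Hanoi | 4 ; Porto | 5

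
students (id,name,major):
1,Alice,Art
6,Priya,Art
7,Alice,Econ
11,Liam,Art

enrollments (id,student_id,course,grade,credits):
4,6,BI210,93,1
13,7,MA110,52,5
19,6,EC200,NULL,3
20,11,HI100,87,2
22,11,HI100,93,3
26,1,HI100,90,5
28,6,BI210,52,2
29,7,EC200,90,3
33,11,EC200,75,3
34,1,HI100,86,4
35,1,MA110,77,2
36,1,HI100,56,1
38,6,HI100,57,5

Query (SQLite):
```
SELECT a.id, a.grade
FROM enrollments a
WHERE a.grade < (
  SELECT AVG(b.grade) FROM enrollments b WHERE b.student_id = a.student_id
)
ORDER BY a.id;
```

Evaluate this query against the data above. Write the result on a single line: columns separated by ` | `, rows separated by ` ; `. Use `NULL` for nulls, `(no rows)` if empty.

For each enrollments row a, compute AVG(grade) over rows sharing a.student_id.
Keep row a if a.grade < that per-group AVG.
  student_id=1: AVG(grade) = 77.25
  student_id=6: AVG(grade) = 67.333333
  student_id=7: AVG(grade) = 71.0
  student_id=11: AVG(grade) = 85.0

13 | 52 ; 28 | 52 ; 33 | 75 ; 35 | 77 ; 36 | 56 ; 38 | 57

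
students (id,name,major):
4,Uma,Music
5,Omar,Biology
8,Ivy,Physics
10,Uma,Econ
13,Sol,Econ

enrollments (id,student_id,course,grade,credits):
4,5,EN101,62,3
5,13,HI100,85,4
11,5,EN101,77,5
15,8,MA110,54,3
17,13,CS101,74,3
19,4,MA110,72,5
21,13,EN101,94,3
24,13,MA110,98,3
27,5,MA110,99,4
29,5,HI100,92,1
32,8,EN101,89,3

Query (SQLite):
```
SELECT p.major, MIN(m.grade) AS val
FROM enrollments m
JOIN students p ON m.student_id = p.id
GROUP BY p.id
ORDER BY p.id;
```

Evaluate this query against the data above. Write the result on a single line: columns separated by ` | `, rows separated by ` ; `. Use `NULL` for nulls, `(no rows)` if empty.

Join each enrollments row to its students via student_id.
Group joined rows by students.id; compute MIN(m.grade) per group.
  4: ids {19} → MIN(m.grade)=72
  5: ids {4, 11, 27, 29} → MIN(m.grade)=62
  8: ids {15, 32} → MIN(m.grade)=54
  13: ids {5, 17, 21, 24} → MIN(m.grade)=74

Music | 72 ; Biology | 62 ; Physics | 54 ; Econ | 74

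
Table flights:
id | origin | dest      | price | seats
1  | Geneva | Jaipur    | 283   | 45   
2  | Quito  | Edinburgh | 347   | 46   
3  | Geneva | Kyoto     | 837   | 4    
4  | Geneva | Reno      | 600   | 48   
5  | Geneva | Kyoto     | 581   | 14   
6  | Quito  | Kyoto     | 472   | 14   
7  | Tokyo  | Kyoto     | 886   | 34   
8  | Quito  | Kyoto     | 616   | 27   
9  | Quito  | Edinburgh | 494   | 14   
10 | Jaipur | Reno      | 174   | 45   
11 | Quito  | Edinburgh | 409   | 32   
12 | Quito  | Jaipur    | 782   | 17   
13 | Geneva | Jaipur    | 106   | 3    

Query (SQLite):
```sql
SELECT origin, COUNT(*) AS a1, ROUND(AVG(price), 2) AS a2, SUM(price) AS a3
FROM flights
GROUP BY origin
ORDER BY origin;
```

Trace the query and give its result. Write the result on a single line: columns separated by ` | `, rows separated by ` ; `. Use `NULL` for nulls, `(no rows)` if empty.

Geneva | 5 | 481.4 | 2407 ; Jaipur | 1 | 174 | 174 ; Quito | 6 | 520 | 3120 ; Tokyo | 1 | 886 | 886

Group flights by origin.
Per group compute: COUNT(*), ROUND(AVG(price), 2), SUM(price).
  Geneva: ids {1, 3, 4, 5, 13} → COUNT(*)=5, ROUND(AVG(price), 2)=481.4, SUM(price)=2407
  Jaipur: ids {10} → COUNT(*)=1, ROUND(AVG(price), 2)=174, SUM(price)=174
  Quito: ids {2, 6, 8, 9, 11, 12} → COUNT(*)=6, ROUND(AVG(price), 2)=520, SUM(price)=3120
  Tokyo: ids {7} → COUNT(*)=1, ROUND(AVG(price), 2)=886, SUM(price)=886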